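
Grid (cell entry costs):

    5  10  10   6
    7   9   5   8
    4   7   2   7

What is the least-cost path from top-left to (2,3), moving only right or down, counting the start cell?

Path r0c0 → r1c0 → r2c0 → r2c1 → r2c2 → r2c3: 5 + 7 + 4 + 7 + 2 + 7 = 32.

32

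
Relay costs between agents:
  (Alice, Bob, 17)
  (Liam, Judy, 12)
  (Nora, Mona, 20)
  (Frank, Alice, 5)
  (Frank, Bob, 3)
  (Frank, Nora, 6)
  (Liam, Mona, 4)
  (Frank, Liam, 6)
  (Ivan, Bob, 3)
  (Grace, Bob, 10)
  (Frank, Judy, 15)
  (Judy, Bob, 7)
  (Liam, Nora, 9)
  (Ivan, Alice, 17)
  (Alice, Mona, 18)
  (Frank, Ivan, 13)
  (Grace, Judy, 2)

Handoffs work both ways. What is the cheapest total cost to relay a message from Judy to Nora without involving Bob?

21

A few of the Judy→Nora routes:
Judy-Liam-Nora: 12 + 9 = 21
Judy-Frank-Nora: 15 + 6 = 21
Judy-Liam-Frank-Nora: 12 + 6 + 6 = 24
Shortest: 21.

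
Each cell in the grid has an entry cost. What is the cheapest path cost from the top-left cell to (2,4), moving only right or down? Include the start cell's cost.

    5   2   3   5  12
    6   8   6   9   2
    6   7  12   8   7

Cheapest: r0c0 r0c1 r0c2 r0c3 r1c3 r1c4 r2c4
  5 + 2 + 3 + 5 + 9 + 2 + 7 = 33
For comparison, the top-then-right route costs 36.

33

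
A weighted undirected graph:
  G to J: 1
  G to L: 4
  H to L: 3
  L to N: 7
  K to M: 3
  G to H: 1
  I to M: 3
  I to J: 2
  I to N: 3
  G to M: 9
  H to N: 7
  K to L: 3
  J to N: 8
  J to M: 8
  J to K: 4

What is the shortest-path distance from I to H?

Some routes from I to H:
I → J → G → L → H: 2 + 1 + 4 + 3 = 10
I → N → H: 3 + 7 = 10
I → J → G → H: 2 + 1 + 1 = 4
The minimum is 4.

4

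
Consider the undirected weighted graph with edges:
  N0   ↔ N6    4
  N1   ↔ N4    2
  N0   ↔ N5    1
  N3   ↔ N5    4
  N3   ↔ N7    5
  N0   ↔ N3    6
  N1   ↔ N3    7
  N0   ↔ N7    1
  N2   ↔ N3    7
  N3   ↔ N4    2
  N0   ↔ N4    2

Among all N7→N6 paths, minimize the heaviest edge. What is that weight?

A few of the N7→N6 routes:
N7→N0→N6: max(1, 4) = 4
N7→N3→N5→N0→N6: max(5, 4, 1, 4) = 5
N7→N3→N4→N0→N6: max(5, 2, 2, 4) = 5
The minimum achievable maximum is 4.

4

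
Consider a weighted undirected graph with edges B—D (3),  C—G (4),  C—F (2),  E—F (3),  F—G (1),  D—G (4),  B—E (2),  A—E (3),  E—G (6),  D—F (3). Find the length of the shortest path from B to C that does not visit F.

11

Candidate routes:
B - D - G - C: 3 + 4 + 4 = 11
B - E - G - C: 2 + 6 + 4 = 12
Best route has total 11.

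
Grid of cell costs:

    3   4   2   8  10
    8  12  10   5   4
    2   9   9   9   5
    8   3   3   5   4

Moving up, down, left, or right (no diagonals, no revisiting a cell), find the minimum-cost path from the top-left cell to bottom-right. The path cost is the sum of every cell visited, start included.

35

Take r0c0 r0c1 r0c2 r0c3 r1c3 r1c4 r2c4 r3c4 for a total of 3 + 4 + 2 + 8 + 5 + 4 + 5 + 4 = 35.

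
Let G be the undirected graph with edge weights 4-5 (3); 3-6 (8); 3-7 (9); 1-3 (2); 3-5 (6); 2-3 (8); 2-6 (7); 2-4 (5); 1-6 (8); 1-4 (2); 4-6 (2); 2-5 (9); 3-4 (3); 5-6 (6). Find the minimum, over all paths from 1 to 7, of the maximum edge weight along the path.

Checking several routes:
1 - 4 - 2 - 3 - 7: max(2, 5, 8, 9) = 9
1 - 4 - 2 - 5 - 6 - 3 - 7: max(2, 5, 9, 6, 8, 9) = 9
1 - 4 - 2 - 6 - 5 - 3 - 7: max(2, 5, 7, 6, 6, 9) = 9
1 - 4 - 2 - 6 - 3 - 7: max(2, 5, 7, 8, 9) = 9
Smallest bottleneck: 9.

9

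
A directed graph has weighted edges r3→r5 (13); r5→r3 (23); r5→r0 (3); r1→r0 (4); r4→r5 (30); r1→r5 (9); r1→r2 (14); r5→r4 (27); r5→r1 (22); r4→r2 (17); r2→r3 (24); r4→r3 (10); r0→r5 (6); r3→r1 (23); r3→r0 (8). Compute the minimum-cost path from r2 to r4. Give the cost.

64

Paths from r2 to r4:
r2→r3→r1→r5→r4: 24 + 23 + 9 + 27 = 83
r2→r3→r5→r4: 24 + 13 + 27 = 64
r2→r3→r0→r5→r4: 24 + 8 + 6 + 27 = 65
r2→r3→r1→r0→r5→r4: 24 + 23 + 4 + 6 + 27 = 84
Shortest: 64.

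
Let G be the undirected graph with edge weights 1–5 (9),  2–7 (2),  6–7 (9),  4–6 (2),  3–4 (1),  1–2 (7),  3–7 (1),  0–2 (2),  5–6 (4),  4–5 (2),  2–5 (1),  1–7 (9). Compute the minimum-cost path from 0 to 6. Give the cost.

Comparing a few candidate routes:
0 - 2 - 7 - 6: 2 + 2 + 9 = 13
0 - 2 - 7 - 3 - 4 - 5 - 6: 2 + 2 + 1 + 1 + 2 + 4 = 12
0 - 2 - 7 - 3 - 4 - 6: 2 + 2 + 1 + 1 + 2 = 8
0 - 2 - 5 - 4 - 6: 2 + 1 + 2 + 2 = 7
0 - 2 - 5 - 6: 2 + 1 + 4 = 7
Shortest: 7.

7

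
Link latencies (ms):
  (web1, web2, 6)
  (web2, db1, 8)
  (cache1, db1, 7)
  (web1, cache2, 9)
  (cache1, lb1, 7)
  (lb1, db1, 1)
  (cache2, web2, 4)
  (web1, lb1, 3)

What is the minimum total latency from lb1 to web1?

3

Routes from lb1 to web1:
lb1-cache1-db1-web2-cache2-web1: 7 + 7 + 8 + 4 + 9 = 35
lb1-web1: 3
lb1-db1-web2-cache2-web1: 1 + 8 + 4 + 9 = 22
lb1-db1-web2-web1: 1 + 8 + 6 = 15
lb1-cache1-db1-web2-web1: 7 + 7 + 8 + 6 = 28
Shortest: 3 ms.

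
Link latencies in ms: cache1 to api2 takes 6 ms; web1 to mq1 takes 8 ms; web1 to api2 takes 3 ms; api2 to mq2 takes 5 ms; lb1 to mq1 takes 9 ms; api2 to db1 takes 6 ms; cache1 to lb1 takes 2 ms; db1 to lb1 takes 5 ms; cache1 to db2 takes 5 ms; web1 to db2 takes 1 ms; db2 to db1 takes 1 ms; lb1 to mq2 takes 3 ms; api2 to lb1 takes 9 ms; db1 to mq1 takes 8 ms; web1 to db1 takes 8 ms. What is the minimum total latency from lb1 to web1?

7

A few of the lb1→web1 routes:
lb1 - mq2 - api2 - web1: 3 + 5 + 3 = 11
lb1 - cache1 - db2 - web1: 2 + 5 + 1 = 8
lb1 - api2 - web1: 9 + 3 = 12
lb1 - db1 - db2 - web1: 5 + 1 + 1 = 7
lb1 - cache1 - api2 - web1: 2 + 6 + 3 = 11
Best route has total 7 ms.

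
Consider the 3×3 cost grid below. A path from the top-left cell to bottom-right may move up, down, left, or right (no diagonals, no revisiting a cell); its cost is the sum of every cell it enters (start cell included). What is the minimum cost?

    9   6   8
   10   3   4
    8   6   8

30

One optimal route is r0c0 -> r0c1 -> r1c1 -> r1c2 -> r2c2.
Its cost is 9 + 6 + 3 + 4 + 8 = 30.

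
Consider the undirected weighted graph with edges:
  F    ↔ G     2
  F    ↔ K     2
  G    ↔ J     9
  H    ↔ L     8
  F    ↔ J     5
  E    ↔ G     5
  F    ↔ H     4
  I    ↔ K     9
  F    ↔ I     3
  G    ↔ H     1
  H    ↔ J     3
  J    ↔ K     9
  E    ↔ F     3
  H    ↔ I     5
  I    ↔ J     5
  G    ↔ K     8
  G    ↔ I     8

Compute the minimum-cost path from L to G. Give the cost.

Checking several routes:
L - H - F - E - G: 8 + 4 + 3 + 5 = 20
L - H - J - F - G: 8 + 3 + 5 + 2 = 18
L - H - G: 8 + 1 = 9
L - H - F - G: 8 + 4 + 2 = 14
L - H - J - G: 8 + 3 + 9 = 20
L - H - I - F - G: 8 + 5 + 3 + 2 = 18
The minimum is 9.

9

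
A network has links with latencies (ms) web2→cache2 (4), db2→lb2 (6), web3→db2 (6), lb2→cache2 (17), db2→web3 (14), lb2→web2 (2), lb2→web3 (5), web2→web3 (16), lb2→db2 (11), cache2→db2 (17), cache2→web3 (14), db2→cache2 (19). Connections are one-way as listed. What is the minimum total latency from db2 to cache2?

12

Paths from db2 to cache2:
db2 -> lb2 -> web2 -> cache2: 6 + 2 + 4 = 12
db2 -> cache2: 19
db2 -> lb2 -> cache2: 6 + 17 = 23
Best route has total 12 ms.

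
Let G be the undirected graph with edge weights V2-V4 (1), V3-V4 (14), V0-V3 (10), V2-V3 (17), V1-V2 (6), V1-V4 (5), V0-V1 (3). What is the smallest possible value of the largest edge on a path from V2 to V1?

5

Routes from V2 to V1:
V2 - V3 - V4 - V1: max(17, 14, 5) = 17
V2 - V3 - V0 - V1: max(17, 10, 3) = 17
V2 - V4 - V1: max(1, 5) = 5
V2 - V4 - V3 - V0 - V1: max(1, 14, 10, 3) = 14
V2 - V1: max(6) = 6
Smallest bottleneck: 5.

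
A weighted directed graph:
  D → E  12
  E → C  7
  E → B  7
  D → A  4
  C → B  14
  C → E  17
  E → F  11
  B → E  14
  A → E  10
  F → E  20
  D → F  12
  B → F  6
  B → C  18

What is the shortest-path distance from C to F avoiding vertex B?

Candidate routes:
C - E - F: 17 + 11 = 28
Shortest: 28.

28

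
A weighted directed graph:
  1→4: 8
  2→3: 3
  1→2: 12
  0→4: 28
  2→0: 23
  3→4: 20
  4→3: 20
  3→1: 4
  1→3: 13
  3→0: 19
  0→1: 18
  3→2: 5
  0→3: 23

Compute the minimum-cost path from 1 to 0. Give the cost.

32

A few of the 1→0 routes:
1 - 2 - 0: 12 + 23 = 35
1 - 3 - 0: 13 + 19 = 32
1 - 2 - 3 - 0: 12 + 3 + 19 = 34
Best route has total 32.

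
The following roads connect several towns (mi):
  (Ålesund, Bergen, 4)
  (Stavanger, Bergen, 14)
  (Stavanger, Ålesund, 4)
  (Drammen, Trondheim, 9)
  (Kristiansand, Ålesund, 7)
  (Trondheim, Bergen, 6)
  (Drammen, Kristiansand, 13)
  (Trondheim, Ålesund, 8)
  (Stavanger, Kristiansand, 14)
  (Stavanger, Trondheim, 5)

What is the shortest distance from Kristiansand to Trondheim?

Some routes from Kristiansand to Trondheim:
Kristiansand - Ålesund - Bergen - Trondheim: 7 + 4 + 6 = 17
Kristiansand - Ålesund - Stavanger - Trondheim: 7 + 4 + 5 = 16
Kristiansand - Ålesund - Trondheim: 7 + 8 = 15
Kristiansand - Stavanger - Trondheim: 14 + 5 = 19
Shortest: 15 mi.

15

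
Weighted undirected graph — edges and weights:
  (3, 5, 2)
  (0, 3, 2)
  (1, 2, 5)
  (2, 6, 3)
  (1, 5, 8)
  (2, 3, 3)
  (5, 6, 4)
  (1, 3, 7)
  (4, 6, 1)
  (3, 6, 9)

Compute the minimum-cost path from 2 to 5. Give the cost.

5

Some routes from 2 to 5:
2-6-5: 3 + 4 = 7
2-1-5: 5 + 8 = 13
2-3-5: 3 + 2 = 5
2-6-3-5: 3 + 9 + 2 = 14
Best route has total 5.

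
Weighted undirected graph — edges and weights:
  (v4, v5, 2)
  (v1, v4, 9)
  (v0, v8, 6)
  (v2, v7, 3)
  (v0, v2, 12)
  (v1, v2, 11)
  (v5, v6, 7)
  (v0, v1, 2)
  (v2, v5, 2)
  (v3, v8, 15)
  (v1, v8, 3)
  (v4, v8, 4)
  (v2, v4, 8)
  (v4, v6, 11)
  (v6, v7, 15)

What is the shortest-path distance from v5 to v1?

Checking several routes:
v5 → v4 → v8 → v1: 2 + 4 + 3 = 9
v5 → v2 → v0 → v1: 2 + 12 + 2 = 16
v5 → v4 → v8 → v0 → v1: 2 + 4 + 6 + 2 = 14
v5 → v4 → v1: 2 + 9 = 11
v5 → v2 → v1: 2 + 11 = 13
The minimum is 9.

9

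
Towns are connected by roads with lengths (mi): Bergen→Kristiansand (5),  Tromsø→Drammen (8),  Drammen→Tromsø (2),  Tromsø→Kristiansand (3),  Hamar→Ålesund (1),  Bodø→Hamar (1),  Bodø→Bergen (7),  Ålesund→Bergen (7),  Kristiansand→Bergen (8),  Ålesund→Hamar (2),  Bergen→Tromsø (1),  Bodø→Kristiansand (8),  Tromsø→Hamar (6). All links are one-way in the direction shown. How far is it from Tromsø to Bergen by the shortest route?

11

Candidate routes:
Tromsø-Hamar-Ålesund-Bergen: 6 + 1 + 7 = 14
Tromsø-Kristiansand-Bergen: 3 + 8 = 11
Best route has total 11 mi.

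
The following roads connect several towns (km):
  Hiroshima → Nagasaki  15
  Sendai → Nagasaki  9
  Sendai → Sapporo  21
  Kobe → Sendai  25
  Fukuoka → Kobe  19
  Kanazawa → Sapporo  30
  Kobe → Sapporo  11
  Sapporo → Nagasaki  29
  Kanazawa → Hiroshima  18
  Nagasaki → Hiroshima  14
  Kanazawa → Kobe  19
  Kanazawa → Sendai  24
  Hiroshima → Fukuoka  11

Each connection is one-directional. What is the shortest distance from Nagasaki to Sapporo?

Routes from Nagasaki to Sapporo:
Nagasaki -> Hiroshima -> Fukuoka -> Kobe -> Sendai -> Sapporo: 14 + 11 + 19 + 25 + 21 = 90
Nagasaki -> Hiroshima -> Fukuoka -> Kobe -> Sapporo: 14 + 11 + 19 + 11 = 55
Best route has total 55 km.

55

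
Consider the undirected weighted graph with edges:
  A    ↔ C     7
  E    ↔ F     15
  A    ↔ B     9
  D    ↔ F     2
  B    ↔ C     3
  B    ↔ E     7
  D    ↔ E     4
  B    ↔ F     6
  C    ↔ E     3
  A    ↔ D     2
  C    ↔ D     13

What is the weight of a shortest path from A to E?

6

Checking several routes:
A - B - E: 9 + 7 = 16
A - C - E: 7 + 3 = 10
A - B - C - E: 9 + 3 + 3 = 15
A - D - F - B - C - E: 2 + 2 + 6 + 3 + 3 = 16
A - D - E: 2 + 4 = 6
Shortest: 6.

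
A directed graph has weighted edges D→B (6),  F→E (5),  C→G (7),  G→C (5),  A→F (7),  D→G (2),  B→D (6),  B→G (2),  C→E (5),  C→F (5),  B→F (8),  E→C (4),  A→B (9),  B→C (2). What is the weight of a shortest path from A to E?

12

Checking several routes:
A→F→E: 7 + 5 = 12
A→B→C→E: 9 + 2 + 5 = 16
A→B→C→F→E: 9 + 2 + 5 + 5 = 21
Shortest: 12.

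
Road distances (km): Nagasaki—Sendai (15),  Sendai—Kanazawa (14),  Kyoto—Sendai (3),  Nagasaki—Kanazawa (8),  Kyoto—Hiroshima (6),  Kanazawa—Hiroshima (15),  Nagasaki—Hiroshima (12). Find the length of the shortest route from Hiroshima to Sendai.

9

Some routes from Hiroshima to Sendai:
Hiroshima -> Kanazawa -> Sendai: 15 + 14 = 29
Hiroshima -> Nagasaki -> Sendai: 12 + 15 = 27
Hiroshima -> Kyoto -> Sendai: 6 + 3 = 9
Best route has total 9 km.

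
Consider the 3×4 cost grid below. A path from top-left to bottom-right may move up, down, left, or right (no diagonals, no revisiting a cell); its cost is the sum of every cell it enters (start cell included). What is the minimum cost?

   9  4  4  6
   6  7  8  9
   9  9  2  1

Path (0,0) -> (0,1) -> (0,2) -> (1,2) -> (2,2) -> (2,3): 9 + 4 + 4 + 8 + 2 + 1 = 28.

28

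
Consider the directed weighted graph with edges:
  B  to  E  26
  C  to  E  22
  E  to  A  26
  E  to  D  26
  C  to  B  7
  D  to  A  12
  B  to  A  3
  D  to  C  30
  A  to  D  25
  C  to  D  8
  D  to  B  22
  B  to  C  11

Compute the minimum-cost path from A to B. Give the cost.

47

Routes from A to B:
A -> D -> C -> B: 25 + 30 + 7 = 62
A -> D -> B: 25 + 22 = 47
Shortest: 47.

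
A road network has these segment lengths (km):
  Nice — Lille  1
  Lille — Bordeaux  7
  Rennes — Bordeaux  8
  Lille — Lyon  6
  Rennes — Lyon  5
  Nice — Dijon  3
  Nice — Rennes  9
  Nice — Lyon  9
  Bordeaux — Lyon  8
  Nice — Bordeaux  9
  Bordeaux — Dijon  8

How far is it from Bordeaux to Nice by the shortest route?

A few of the Bordeaux→Nice routes:
Bordeaux→Nice: 9
Bordeaux→Lyon→Nice: 8 + 9 = 17
Bordeaux→Lille→Nice: 7 + 1 = 8
Bordeaux→Dijon→Nice: 8 + 3 = 11
Bordeaux→Lyon→Lille→Nice: 8 + 6 + 1 = 15
Shortest: 8 km.

8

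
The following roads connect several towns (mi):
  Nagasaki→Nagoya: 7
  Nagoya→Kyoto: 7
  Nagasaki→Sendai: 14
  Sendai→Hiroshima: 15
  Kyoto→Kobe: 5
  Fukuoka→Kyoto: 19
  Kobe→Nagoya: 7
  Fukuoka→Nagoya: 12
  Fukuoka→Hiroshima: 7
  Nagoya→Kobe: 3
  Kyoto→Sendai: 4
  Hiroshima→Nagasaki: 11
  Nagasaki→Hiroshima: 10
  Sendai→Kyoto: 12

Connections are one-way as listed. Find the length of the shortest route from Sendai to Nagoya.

24

Candidate routes:
Sendai→Hiroshima→Nagasaki→Nagoya: 15 + 11 + 7 = 33
Sendai→Kyoto→Kobe→Nagoya: 12 + 5 + 7 = 24
Shortest: 24 mi.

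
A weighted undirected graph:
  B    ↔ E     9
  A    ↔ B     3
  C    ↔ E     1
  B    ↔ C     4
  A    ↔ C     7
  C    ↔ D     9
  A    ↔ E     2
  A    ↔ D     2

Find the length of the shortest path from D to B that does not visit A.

13

Candidate routes:
D -> C -> E -> B: 9 + 1 + 9 = 19
D -> C -> B: 9 + 4 = 13
Best route has total 13.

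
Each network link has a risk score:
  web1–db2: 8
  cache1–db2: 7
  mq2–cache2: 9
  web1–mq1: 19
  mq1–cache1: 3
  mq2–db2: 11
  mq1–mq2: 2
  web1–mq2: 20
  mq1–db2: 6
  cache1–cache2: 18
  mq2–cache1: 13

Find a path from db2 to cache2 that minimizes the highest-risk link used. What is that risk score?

Comparing a few candidate routes:
db2-cache1-mq1-mq2-cache2: max(7, 3, 2, 9) = 9
db2-mq2-cache2: max(11, 9) = 11
db2-mq1-mq2-cache2: max(6, 2, 9) = 9
db2-mq1-cache1-mq2-cache2: max(6, 3, 13, 9) = 13
Smallest bottleneck: 9.

9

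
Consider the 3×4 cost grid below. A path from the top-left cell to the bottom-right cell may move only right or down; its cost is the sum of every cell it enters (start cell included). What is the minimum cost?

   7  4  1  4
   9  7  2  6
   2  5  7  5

Take r0c0→r0c1→r0c2→r1c2→r1c3→r2c3 for a total of 7 + 4 + 1 + 2 + 6 + 5 = 25.
(Top row then right column would cost 27.)

25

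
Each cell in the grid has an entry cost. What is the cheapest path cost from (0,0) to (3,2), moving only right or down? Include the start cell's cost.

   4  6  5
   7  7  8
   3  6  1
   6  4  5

26

Path r0c0 r1c0 r2c0 r2c1 r2c2 r3c2: 4 + 7 + 3 + 6 + 1 + 5 = 26.
(Top row then right column would cost 29.)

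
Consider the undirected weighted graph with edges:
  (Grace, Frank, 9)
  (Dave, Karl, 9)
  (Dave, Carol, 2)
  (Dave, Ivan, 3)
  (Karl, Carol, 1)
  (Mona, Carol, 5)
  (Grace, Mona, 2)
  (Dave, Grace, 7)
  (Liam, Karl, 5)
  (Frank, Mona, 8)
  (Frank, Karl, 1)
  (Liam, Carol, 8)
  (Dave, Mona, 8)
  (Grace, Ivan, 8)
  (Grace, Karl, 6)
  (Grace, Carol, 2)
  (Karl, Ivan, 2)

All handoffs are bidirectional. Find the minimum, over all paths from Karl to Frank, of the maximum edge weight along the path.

1

A few of the Karl→Frank routes:
Karl -> Ivan -> Dave -> Mona -> Frank: max(2, 3, 8, 8) = 8
Karl -> Frank: max(1) = 1
Karl -> Ivan -> Dave -> Carol -> Grace -> Mona -> Frank: max(2, 3, 2, 2, 2, 8) = 8
Karl -> Ivan -> Dave -> Carol -> Mona -> Frank: max(2, 3, 2, 5, 8) = 8
The minimum achievable maximum is 1.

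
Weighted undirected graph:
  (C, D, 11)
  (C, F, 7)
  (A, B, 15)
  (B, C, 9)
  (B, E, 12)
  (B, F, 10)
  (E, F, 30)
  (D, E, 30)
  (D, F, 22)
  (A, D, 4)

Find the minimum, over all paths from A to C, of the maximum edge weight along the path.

A few of the A→C routes:
A-B-C: max(15, 9) = 15
A-B-F-D-C: max(15, 10, 22, 11) = 22
A-D-C: max(4, 11) = 11
A-B-F-C: max(15, 10, 7) = 15
Best route has worst link 11.

11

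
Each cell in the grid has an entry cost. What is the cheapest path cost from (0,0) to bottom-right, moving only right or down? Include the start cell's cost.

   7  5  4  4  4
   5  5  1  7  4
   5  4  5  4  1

27

Cheapest: [0,0] → [0,1] → [0,2] → [1,2] → [2,2] → [2,3] → [2,4]
  7 + 5 + 4 + 1 + 5 + 4 + 1 = 27
(Top row then right column would cost 29.)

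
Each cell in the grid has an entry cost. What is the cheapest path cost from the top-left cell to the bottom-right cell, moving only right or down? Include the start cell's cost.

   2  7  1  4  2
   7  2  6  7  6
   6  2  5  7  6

28

One optimal route is [0,0] → [0,1] → [0,2] → [0,3] → [0,4] → [1,4] → [2,4].
Its cost is 2 + 7 + 1 + 4 + 2 + 6 + 6 = 28.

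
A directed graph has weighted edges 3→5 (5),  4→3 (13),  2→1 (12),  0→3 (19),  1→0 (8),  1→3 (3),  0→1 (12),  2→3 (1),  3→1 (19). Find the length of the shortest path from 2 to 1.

12

Candidate routes:
2 → 1: 12
2 → 3 → 1: 1 + 19 = 20
The minimum is 12.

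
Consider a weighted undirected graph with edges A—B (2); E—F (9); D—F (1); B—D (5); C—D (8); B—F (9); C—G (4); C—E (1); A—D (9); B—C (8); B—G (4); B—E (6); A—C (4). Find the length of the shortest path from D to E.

9

Checking several routes:
D-B-G-C-E: 5 + 4 + 4 + 1 = 14
D-F-E: 1 + 9 = 10
D-B-E: 5 + 6 = 11
D-B-A-C-E: 5 + 2 + 4 + 1 = 12
D-C-E: 8 + 1 = 9
Best route has total 9.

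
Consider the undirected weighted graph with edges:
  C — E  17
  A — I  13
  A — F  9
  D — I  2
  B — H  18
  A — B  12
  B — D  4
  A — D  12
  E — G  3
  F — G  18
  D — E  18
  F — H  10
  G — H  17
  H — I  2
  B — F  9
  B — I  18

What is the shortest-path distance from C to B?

Checking several routes:
C-E-G-F-B: 17 + 3 + 18 + 9 = 47
C-E-D-B: 17 + 18 + 4 = 39
C-E-G-H-I-D-B: 17 + 3 + 17 + 2 + 2 + 4 = 45
Shortest: 39.

39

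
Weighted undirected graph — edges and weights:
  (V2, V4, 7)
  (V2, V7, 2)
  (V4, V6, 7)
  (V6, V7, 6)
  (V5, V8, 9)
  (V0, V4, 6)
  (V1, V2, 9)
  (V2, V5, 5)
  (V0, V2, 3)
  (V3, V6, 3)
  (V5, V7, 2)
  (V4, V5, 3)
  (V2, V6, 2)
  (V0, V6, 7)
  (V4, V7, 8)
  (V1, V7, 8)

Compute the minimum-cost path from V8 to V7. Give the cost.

11

Some routes from V8 to V7:
V8 -> V5 -> V2 -> V7: 9 + 5 + 2 = 16
V8 -> V5 -> V7: 9 + 2 = 11
V8 -> V5 -> V4 -> V7: 9 + 3 + 8 = 20
Best route has total 11.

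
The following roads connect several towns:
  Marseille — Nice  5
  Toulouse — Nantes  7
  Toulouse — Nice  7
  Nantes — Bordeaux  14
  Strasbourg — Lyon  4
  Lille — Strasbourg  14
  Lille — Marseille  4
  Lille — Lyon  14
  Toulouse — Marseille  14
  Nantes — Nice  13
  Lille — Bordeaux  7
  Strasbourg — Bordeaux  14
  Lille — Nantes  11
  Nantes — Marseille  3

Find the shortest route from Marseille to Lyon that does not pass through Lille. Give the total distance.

Some routes from Marseille to Lyon avoiding Lille:
Marseille-Nice-Nantes-Bordeaux-Strasbourg-Lyon: 5 + 13 + 14 + 14 + 4 = 50
Marseille-Toulouse-Nantes-Bordeaux-Strasbourg-Lyon: 14 + 7 + 14 + 14 + 4 = 53
Marseille-Nantes-Bordeaux-Strasbourg-Lyon: 3 + 14 + 14 + 4 = 35
Marseille-Nice-Toulouse-Nantes-Bordeaux-Strasbourg-Lyon: 5 + 7 + 7 + 14 + 14 + 4 = 51
Best route has total 35.

35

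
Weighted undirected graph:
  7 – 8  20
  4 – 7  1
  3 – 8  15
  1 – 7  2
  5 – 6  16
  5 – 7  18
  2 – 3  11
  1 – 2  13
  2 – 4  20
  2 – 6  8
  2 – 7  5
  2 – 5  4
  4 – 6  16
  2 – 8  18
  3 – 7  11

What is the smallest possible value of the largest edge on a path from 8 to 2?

15

Comparing a few candidate routes:
8 - 3 - 7 - 5 - 2: max(15, 11, 18, 4) = 18
8 - 3 - 7 - 4 - 6 - 5 - 2: max(15, 11, 1, 16, 16, 4) = 16
8 - 3 - 7 - 2: max(15, 11, 5) = 15
8 - 3 - 7 - 4 - 6 - 2: max(15, 11, 1, 16, 8) = 16
8 - 3 - 2: max(15, 11) = 15
8 - 3 - 7 - 1 - 2: max(15, 11, 2, 13) = 15
The minimum achievable maximum is 15.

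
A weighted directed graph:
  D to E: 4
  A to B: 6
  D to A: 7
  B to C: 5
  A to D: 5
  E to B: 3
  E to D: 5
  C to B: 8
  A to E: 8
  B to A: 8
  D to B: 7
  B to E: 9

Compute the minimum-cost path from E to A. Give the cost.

Candidate routes:
E-D-B-A: 5 + 7 + 8 = 20
E-D-A: 5 + 7 = 12
E-B-A: 3 + 8 = 11
The minimum is 11.

11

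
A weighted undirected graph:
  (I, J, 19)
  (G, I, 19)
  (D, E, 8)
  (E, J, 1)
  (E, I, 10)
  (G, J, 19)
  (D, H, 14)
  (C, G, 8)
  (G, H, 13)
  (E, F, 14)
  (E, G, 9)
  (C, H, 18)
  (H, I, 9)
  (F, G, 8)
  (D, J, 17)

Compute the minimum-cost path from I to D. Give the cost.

18

A few of the I→D routes:
I→H→D: 9 + 14 = 23
I→J→E→D: 19 + 1 + 8 = 28
I→J→D: 19 + 17 = 36
I→E→D: 10 + 8 = 18
I→E→J→D: 10 + 1 + 17 = 28
The minimum is 18.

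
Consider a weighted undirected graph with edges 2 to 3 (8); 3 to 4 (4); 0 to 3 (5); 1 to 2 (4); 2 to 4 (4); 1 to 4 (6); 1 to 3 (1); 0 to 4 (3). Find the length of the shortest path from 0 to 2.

A few of the 0→2 routes:
0 - 3 - 1 - 2: 5 + 1 + 4 = 10
0 - 4 - 1 - 2: 3 + 6 + 4 = 13
0 - 4 - 2: 3 + 4 = 7
0 - 4 - 3 - 1 - 2: 3 + 4 + 1 + 4 = 12
The minimum is 7.

7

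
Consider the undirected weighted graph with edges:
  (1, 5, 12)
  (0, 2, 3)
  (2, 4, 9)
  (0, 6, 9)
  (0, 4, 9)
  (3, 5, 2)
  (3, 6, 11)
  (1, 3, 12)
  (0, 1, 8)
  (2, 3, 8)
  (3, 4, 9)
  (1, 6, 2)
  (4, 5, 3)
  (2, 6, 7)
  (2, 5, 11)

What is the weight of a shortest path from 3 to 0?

Comparing a few candidate routes:
3-2-0: 8 + 3 = 11
3-5-4-0: 2 + 3 + 9 = 14
3-5-2-0: 2 + 11 + 3 = 16
Shortest: 11.

11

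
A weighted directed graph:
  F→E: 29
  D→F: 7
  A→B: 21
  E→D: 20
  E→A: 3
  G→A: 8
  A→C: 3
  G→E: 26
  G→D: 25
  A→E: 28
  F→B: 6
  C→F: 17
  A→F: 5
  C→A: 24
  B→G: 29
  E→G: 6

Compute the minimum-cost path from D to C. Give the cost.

42

Candidate routes:
D → F → B → G → A → C: 7 + 6 + 29 + 8 + 3 = 53
D → F → E → G → A → C: 7 + 29 + 6 + 8 + 3 = 53
D → F → B → G → E → A → C: 7 + 6 + 29 + 26 + 3 + 3 = 74
D → F → E → A → C: 7 + 29 + 3 + 3 = 42
Best route has total 42.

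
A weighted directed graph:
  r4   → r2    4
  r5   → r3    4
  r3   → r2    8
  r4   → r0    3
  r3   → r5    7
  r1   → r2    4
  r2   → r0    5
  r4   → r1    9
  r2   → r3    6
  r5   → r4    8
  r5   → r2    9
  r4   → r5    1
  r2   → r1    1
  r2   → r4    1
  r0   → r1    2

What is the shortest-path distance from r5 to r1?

Comparing a few candidate routes:
r5 → r4 → r0 → r1: 8 + 3 + 2 = 13
r5 → r2 → r1: 9 + 1 = 10
r5 → r4 → r2 → r1: 8 + 4 + 1 = 13
r5 → r3 → r2 → r1: 4 + 8 + 1 = 13
r5 → r2 → r4 → r0 → r1: 9 + 1 + 3 + 2 = 15
Best route has total 10.

10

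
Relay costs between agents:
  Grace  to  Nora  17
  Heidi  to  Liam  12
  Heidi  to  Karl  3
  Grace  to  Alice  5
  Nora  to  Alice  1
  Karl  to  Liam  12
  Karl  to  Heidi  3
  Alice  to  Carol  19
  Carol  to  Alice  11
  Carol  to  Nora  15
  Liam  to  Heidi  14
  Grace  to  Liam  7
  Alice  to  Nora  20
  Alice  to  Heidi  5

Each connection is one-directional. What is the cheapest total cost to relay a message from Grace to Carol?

Candidate routes:
Grace -> Alice -> Carol: 5 + 19 = 24
Grace -> Nora -> Alice -> Carol: 17 + 1 + 19 = 37
Shortest: 24.

24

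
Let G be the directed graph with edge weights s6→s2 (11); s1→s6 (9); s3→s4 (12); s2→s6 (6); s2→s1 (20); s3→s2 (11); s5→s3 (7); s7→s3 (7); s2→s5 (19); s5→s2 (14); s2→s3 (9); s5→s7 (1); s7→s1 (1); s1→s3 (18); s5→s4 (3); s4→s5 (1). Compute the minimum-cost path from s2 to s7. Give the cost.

20

Paths from s2 to s7:
s2→s3→s4→s5→s7: 9 + 12 + 1 + 1 = 23
s2→s5→s7: 19 + 1 = 20
s2→s1→s3→s4→s5→s7: 20 + 18 + 12 + 1 + 1 = 52
Shortest: 20.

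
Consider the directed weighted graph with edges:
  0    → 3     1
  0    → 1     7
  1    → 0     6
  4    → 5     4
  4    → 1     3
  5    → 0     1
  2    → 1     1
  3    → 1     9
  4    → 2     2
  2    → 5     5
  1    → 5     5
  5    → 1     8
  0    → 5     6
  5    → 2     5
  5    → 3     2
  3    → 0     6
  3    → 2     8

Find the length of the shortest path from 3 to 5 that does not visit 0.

13

Paths from 3 to 5 avoiding 0:
3 - 1 - 5: 9 + 5 = 14
3 - 2 - 5: 8 + 5 = 13
3 - 2 - 1 - 5: 8 + 1 + 5 = 14
Best route has total 13.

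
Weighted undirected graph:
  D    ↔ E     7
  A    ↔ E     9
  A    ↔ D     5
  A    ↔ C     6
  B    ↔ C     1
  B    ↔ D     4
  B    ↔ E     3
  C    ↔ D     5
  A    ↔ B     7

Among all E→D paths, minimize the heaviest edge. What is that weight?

4

Comparing a few candidate routes:
E -> B -> C -> A -> D: max(3, 1, 6, 5) = 6
E -> B -> D: max(3, 4) = 4
E -> B -> C -> D: max(3, 1, 5) = 5
E -> B -> A -> C -> D: max(3, 7, 6, 5) = 7
The minimum achievable maximum is 4.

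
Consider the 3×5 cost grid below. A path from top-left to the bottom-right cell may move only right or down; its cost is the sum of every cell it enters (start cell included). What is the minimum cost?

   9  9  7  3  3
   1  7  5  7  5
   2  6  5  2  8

33

Best path: r0c0 -> r1c0 -> r2c0 -> r2c1 -> r2c2 -> r2c3 -> r2c4
Cost: 9 + 1 + 2 + 6 + 5 + 2 + 8 = 33
(Top row then right column would cost 44.)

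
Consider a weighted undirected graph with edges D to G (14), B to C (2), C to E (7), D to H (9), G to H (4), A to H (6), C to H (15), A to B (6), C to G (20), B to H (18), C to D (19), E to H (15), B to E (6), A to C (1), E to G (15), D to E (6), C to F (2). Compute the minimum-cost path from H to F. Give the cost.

9

A few of the H→F routes:
H → B → C → F: 18 + 2 + 2 = 22
H → E → C → F: 15 + 7 + 2 = 24
H → A → B → C → F: 6 + 6 + 2 + 2 = 16
H → D → E → C → F: 9 + 6 + 7 + 2 = 24
H → A → C → F: 6 + 1 + 2 = 9
H → C → F: 15 + 2 = 17
Best route has total 9.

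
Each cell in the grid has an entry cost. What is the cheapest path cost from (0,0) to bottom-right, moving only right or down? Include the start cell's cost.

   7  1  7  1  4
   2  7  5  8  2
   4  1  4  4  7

29

Take (0,0) → (0,1) → (0,2) → (0,3) → (0,4) → (1,4) → (2,4) for a total of 7 + 1 + 7 + 1 + 4 + 2 + 7 = 29.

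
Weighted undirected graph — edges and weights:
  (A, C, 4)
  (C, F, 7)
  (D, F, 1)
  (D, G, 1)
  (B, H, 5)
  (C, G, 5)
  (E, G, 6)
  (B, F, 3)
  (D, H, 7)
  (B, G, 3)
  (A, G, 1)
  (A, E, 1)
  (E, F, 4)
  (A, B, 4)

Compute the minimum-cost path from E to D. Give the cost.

Comparing a few candidate routes:
E→G→D: 6 + 1 = 7
E→A→G→B→F→D: 1 + 1 + 3 + 3 + 1 = 9
E→A→G→D: 1 + 1 + 1 = 3
E→A→B→G→D: 1 + 4 + 3 + 1 = 9
E→F→D: 4 + 1 = 5
E→A→B→F→D: 1 + 4 + 3 + 1 = 9
The minimum is 3.

3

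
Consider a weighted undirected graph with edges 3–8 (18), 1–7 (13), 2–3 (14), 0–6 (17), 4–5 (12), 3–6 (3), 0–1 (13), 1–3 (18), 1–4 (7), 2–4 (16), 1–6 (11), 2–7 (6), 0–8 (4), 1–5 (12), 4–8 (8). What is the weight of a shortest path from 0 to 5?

24

A few of the 0→5 routes:
0-1-5: 13 + 12 = 25
0-1-4-5: 13 + 7 + 12 = 32
0-8-4-5: 4 + 8 + 12 = 24
0-8-4-1-5: 4 + 8 + 7 + 12 = 31
Shortest: 24.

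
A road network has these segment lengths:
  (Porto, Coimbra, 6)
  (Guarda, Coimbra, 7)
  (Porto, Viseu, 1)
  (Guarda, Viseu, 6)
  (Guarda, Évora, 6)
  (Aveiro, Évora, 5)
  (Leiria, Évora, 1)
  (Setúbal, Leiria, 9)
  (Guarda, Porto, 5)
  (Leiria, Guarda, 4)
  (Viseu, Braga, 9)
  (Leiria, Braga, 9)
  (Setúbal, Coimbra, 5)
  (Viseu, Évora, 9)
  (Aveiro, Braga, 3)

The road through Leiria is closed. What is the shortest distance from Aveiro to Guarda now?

11

A few of the Aveiro→Guarda routes:
Aveiro - Évora - Viseu - Porto - Guarda: 5 + 9 + 1 + 5 = 20
Aveiro - Braga - Viseu - Porto - Guarda: 3 + 9 + 1 + 5 = 18
Aveiro - Évora - Viseu - Guarda: 5 + 9 + 6 = 20
Aveiro - Braga - Viseu - Porto - Coimbra - Guarda: 3 + 9 + 1 + 6 + 7 = 26
Aveiro - Braga - Viseu - Guarda: 3 + 9 + 6 = 18
Aveiro - Évora - Guarda: 5 + 6 = 11
Shortest: 11.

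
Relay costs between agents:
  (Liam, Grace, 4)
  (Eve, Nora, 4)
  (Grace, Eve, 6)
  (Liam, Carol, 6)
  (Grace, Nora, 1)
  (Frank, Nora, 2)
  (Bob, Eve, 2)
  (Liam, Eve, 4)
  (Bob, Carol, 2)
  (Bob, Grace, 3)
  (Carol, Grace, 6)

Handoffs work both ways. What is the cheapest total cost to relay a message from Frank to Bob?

6

Checking several routes:
Frank -> Nora -> Grace -> Eve -> Bob: 2 + 1 + 6 + 2 = 11
Frank -> Nora -> Grace -> Bob: 2 + 1 + 3 = 6
Frank -> Nora -> Grace -> Carol -> Bob: 2 + 1 + 6 + 2 = 11
Frank -> Nora -> Eve -> Bob: 2 + 4 + 2 = 8
Shortest: 6.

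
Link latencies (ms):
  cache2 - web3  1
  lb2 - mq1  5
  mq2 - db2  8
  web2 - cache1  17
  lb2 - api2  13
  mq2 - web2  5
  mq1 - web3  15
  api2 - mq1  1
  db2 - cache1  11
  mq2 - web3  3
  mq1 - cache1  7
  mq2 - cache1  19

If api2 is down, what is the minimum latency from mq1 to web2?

23

Comparing a few candidate routes:
mq1 - web3 - mq2 - cache1 - web2: 15 + 3 + 19 + 17 = 54
mq1 - web3 - mq2 - web2: 15 + 3 + 5 = 23
mq1 - cache1 - db2 - mq2 - web2: 7 + 11 + 8 + 5 = 31
mq1 - cache1 - mq2 - web2: 7 + 19 + 5 = 31
mq1 - cache1 - web2: 7 + 17 = 24
Shortest: 23 ms.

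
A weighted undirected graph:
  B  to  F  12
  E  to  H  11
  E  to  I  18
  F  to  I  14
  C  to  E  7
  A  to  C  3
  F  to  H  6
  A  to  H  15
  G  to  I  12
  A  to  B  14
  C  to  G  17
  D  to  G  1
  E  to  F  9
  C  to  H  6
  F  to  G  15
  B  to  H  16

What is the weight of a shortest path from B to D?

Checking several routes:
B→H→F→G→D: 16 + 6 + 15 + 1 = 38
B→A→C→G→D: 14 + 3 + 17 + 1 = 35
B→F→G→D: 12 + 15 + 1 = 28
B→F→I→G→D: 12 + 14 + 12 + 1 = 39
The minimum is 28.

28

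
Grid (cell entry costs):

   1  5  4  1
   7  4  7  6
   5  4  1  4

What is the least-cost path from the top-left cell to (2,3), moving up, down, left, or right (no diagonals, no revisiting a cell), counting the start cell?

Path (0,0)→(0,1)→(1,1)→(2,1)→(2,2)→(2,3): 1 + 5 + 4 + 4 + 1 + 4 = 19.

19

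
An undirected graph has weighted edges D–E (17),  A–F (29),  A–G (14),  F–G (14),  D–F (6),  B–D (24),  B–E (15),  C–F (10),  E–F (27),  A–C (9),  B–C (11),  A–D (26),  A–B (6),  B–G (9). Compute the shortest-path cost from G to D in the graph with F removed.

33

Comparing a few candidate routes:
G → A → D: 14 + 26 = 40
G → B → A → D: 9 + 6 + 26 = 41
G → B → E → D: 9 + 15 + 17 = 41
G → A → B → D: 14 + 6 + 24 = 44
G → B → D: 9 + 24 = 33
Best route has total 33.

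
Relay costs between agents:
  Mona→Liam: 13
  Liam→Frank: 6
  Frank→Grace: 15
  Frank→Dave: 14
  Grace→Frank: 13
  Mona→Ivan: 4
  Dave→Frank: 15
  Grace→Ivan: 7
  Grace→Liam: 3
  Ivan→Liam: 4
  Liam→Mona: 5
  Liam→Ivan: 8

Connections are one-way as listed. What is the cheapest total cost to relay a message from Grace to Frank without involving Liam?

13

Candidate routes:
Grace → Frank: 13
The minimum is 13.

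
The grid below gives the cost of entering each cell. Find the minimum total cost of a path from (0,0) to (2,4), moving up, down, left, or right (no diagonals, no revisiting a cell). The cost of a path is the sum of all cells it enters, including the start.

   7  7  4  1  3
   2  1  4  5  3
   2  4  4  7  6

28

Path (0,0)→(1,0)→(1,1)→(1,2)→(1,3)→(1,4)→(2,4): 7 + 2 + 1 + 4 + 5 + 3 + 6 = 28.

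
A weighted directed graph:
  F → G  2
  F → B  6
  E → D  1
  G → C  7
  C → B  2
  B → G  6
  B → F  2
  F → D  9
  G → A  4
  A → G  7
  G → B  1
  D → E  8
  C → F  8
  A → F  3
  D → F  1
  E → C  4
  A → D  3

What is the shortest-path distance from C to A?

Candidate routes:
C -> B -> G -> A: 2 + 6 + 4 = 12
C -> F -> B -> G -> A: 8 + 6 + 6 + 4 = 24
C -> B -> F -> G -> A: 2 + 2 + 2 + 4 = 10
C -> F -> G -> A: 8 + 2 + 4 = 14
Best route has total 10.

10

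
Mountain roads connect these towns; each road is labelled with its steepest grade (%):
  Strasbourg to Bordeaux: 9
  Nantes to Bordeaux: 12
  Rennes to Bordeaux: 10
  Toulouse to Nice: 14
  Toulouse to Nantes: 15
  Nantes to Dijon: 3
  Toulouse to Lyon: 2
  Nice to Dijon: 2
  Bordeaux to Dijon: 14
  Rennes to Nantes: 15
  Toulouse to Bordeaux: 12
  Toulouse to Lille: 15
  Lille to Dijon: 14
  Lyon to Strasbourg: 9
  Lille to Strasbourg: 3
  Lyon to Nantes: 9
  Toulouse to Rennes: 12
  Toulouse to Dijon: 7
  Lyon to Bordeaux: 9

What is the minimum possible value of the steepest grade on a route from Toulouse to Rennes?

Some routes from Toulouse to Rennes:
Toulouse→Dijon→Nantes→Lyon→Strasbourg→Bordeaux→Rennes: max(7, 3, 9, 9, 9, 10) = 10
Toulouse→Dijon→Nantes→Bordeaux→Rennes: max(7, 3, 12, 10) = 12
Toulouse→Dijon→Nantes→Lyon→Bordeaux→Rennes: max(7, 3, 9, 9, 10) = 10
Toulouse→Lyon→Strasbourg→Bordeaux→Rennes: max(2, 9, 9, 10) = 10
Toulouse→Lyon→Bordeaux→Rennes: max(2, 9, 10) = 10
Best route has worst link 10%.

10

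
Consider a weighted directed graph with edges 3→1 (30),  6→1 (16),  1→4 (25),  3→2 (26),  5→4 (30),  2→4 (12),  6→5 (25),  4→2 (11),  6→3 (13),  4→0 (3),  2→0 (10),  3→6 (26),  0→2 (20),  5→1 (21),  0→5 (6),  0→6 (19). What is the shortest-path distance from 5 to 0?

33

Candidate routes:
5 → 1 → 4 → 2 → 0: 21 + 25 + 11 + 10 = 67
5 → 1 → 4 → 0: 21 + 25 + 3 = 49
5 → 4 → 0: 30 + 3 = 33
5 → 4 → 2 → 0: 30 + 11 + 10 = 51
The minimum is 33.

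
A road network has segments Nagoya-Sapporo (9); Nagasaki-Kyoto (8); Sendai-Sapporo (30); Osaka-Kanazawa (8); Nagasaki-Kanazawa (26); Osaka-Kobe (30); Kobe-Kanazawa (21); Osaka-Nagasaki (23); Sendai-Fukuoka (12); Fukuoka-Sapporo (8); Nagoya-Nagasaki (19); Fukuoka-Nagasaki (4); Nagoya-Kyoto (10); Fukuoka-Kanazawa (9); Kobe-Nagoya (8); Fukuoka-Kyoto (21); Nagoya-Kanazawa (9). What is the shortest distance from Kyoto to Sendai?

24

A few of the Kyoto→Sendai routes:
Kyoto→Nagasaki→Fukuoka→Sendai: 8 + 4 + 12 = 24
Kyoto→Nagoya→Sapporo→Fukuoka→Sendai: 10 + 9 + 8 + 12 = 39
Kyoto→Fukuoka→Sendai: 21 + 12 = 33
The minimum is 24 km.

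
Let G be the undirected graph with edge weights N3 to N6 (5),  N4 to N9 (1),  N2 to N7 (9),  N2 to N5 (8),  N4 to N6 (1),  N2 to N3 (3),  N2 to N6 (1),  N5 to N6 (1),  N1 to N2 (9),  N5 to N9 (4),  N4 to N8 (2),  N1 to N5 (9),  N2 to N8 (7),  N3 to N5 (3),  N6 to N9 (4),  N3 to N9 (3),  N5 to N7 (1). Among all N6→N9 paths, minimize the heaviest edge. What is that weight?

Comparing a few candidate routes:
N6 → N9: max(4) = 4
N6 → N2 → N3 → N9: max(1, 3, 3) = 3
N6 → N4 → N9: max(1, 1) = 1
N6 → N5 → N9: max(1, 4) = 4
N6 → N5 → N3 → N9: max(1, 3, 3) = 3
Smallest bottleneck: 1.

1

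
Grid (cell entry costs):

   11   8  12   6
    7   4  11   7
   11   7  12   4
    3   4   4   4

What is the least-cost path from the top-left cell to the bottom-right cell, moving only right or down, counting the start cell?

Best path: [0,0] [1,0] [1,1] [2,1] [3,1] [3,2] [3,3]
Cost: 11 + 7 + 4 + 7 + 4 + 4 + 4 = 41
(Top row then right column would cost 52.)

41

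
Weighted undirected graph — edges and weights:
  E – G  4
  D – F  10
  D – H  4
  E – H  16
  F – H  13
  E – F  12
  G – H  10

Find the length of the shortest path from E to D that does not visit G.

20

Candidate routes:
E -> F -> D: 12 + 10 = 22
E -> H -> D: 16 + 4 = 20
E -> H -> F -> D: 16 + 13 + 10 = 39
E -> F -> H -> D: 12 + 13 + 4 = 29
Shortest: 20.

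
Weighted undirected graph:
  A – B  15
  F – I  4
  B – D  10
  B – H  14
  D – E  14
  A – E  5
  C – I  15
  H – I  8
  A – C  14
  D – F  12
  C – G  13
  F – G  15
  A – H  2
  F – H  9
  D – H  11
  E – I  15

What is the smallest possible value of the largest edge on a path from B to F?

Checking several routes:
B -> D -> F: max(10, 12) = 12
B -> D -> H -> F: max(10, 11, 9) = 11
B -> H -> A -> E -> D -> F: max(14, 2, 5, 14, 12) = 14
B -> D -> H -> I -> F: max(10, 11, 8, 4) = 11
B -> H -> I -> F: max(14, 8, 4) = 14
Best route has worst link 11.

11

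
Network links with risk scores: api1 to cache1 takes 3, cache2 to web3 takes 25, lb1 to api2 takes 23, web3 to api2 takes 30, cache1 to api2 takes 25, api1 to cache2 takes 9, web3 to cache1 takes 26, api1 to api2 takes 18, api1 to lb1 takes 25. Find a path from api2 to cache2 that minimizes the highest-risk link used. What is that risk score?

A few of the api2→cache2 routes:
api2→lb1→api1→cache1→web3→cache2: max(23, 25, 3, 26, 25) = 26
api2→cache1→web3→cache2: max(25, 26, 25) = 26
api2→cache1→api1→cache2: max(25, 3, 9) = 25
api2→api1→cache2: max(18, 9) = 18
api2→lb1→api1→cache2: max(23, 25, 9) = 25
api2→api1→cache1→web3→cache2: max(18, 3, 26, 25) = 26
Best route has worst link 18.

18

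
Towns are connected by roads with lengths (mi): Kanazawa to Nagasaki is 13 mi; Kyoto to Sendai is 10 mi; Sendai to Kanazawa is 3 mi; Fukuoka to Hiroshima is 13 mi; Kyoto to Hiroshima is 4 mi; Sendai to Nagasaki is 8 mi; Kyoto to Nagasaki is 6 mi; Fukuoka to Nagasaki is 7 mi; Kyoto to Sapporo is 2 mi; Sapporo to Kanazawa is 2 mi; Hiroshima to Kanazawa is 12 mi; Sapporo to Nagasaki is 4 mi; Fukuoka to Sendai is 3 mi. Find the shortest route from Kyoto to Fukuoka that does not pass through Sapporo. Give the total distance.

13

A few of the Kyoto→Fukuoka routes:
Kyoto → Nagasaki → Sendai → Fukuoka: 6 + 8 + 3 = 17
Kyoto → Hiroshima → Fukuoka: 4 + 13 = 17
Kyoto → Hiroshima → Kanazawa → Sendai → Fukuoka: 4 + 12 + 3 + 3 = 22
Kyoto → Sendai → Nagasaki → Fukuoka: 10 + 8 + 7 = 25
Kyoto → Nagasaki → Fukuoka: 6 + 7 = 13
Kyoto → Sendai → Fukuoka: 10 + 3 = 13
Shortest: 13 mi.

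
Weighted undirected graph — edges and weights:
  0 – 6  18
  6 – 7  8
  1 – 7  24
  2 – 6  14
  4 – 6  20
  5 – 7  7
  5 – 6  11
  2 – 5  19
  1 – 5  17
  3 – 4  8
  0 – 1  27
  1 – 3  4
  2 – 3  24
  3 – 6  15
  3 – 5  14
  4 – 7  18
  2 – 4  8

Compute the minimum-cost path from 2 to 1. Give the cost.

20

A few of the 2→1 routes:
2→5→1: 19 + 17 = 36
2→6→3→1: 14 + 15 + 4 = 33
2→3→1: 24 + 4 = 28
2→4→3→1: 8 + 8 + 4 = 20
2→5→3→1: 19 + 14 + 4 = 37
Best route has total 20.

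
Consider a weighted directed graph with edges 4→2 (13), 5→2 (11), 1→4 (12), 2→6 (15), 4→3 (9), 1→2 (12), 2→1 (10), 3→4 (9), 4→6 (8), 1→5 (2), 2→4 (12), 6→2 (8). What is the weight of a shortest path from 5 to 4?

23

Routes from 5 to 4:
5 → 2 → 4: 11 + 12 = 23
5 → 2 → 1 → 4: 11 + 10 + 12 = 33
Best route has total 23.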